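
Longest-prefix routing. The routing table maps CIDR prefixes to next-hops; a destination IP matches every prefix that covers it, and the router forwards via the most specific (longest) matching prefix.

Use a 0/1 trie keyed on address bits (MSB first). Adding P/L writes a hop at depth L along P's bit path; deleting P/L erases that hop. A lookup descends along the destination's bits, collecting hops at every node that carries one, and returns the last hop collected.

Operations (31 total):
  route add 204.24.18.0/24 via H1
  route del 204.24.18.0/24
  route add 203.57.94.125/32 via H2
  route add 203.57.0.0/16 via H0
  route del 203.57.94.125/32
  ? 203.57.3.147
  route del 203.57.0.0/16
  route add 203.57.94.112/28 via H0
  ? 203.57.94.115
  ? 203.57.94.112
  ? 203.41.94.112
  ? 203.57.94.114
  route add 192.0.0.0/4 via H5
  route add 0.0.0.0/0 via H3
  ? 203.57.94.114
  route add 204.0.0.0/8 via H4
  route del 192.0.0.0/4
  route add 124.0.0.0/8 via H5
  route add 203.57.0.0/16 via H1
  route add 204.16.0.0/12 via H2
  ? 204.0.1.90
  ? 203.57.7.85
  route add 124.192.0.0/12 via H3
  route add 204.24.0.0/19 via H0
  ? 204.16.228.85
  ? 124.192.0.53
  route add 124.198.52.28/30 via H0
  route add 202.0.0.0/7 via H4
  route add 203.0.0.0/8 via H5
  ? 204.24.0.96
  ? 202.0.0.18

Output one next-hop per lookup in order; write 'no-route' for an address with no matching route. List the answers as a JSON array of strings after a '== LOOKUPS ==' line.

Process each operation:
  add 204.24.18.0/24 -> H1 at depth 24
  - 204.24.18.0/24 clear@24
  add 203.57.94.125/32 -> H2 at depth 32
  add 203.57.0.0/16 -> H0 at depth 16
  - 203.57.94.125/32 clear@32
  ? 203.57.3.147  path d0:-→d1:-→d2:-→d3:-→d4:-→d5:-→d6:-→d7:-→d8:-→d9:-→d10:-→d11:-→d12:-→d13:-→d14:-→d15:-→d16:H0→d17:-  best=H0
  - 203.57.0.0/16 clear@16
  add 203.57.94.112/28 -> H0 at depth 28
  ? 203.57.94.115  path d0:-→d1:-→d2:-→d3:-→d4:-→d5:-→d6:-→d7:-→d8:-→d9:-→d10:-→d11:-→d12:-→d13:-→d14:-→d15:-→d16:-→d17:-→d18:-→d19:-→d20:-→d21:-→d22:-→d23:-→d24:-→d25:-→d26:-→d27:-→d28:H0  best=H0
  ? 203.57.94.112  path d0:-→d1:-→d2:-→d3:-→d4:-→d5:-→d6:-→d7:-→d8:-→d9:-→d10:-→d11:-→d12:-→d13:-→d14:-→d15:-→d16:-→d17:-→d18:-→d19:-→d20:-→d21:-→d22:-→d23:-→d24:-→d25:-→d26:-→d27:-→d28:H0  best=H0
  ? 203.41.94.112  path d0:-→d1:-→d2:-→d3:-→d4:-→d5:-→d6:-→d7:-→d8:-→d9:-→d10:-→d11:-  best=no-route
  ? 203.57.94.114  path d0:-→d1:-→d2:-→d3:-→d4:-→d5:-→d6:-→d7:-→d8:-→d9:-→d10:-→d11:-→d12:-→d13:-→d14:-→d15:-→d16:-→d17:-→d18:-→d19:-→d20:-→d21:-→d22:-→d23:-→d24:-→d25:-→d26:-→d27:-→d28:H0  best=H0
  add 192.0.0.0/4 -> H5 at depth 4
  add 0.0.0.0/0 -> H3 at depth 0
  ? 203.57.94.114  path d0:H3→d1:-→d2:-→d3:-→d4:H5→d5:-→d6:-→d7:-→d8:-→d9:-→d10:-→d11:-→d12:-→d13:-→d14:-→d15:-→d16:-→d17:-→d18:-→d19:-→d20:-→d21:-→d22:-→d23:-→d24:-→d25:-→d26:-→d27:-→d28:H0  best=H0
  add 204.0.0.0/8 -> H4 at depth 8
  - 192.0.0.0/4 clear@4
  add 124.0.0.0/8 -> H5 at depth 8
  add 203.57.0.0/16 -> H1 at depth 16
  add 204.16.0.0/12 -> H2 at depth 12
  ? 204.0.1.90  path d0:H3→d1:-→d2:-→d3:-→d4:-→d5:-→d6:-→d7:-→d8:H4→d9:-→d10:-→d11:-  best=H4
  ? 203.57.7.85  path d0:H3→d1:-→d2:-→d3:-→d4:-→d5:-→d6:-→d7:-→d8:-→d9:-→d10:-→d11:-→d12:-→d13:-→d14:-→d15:-→d16:H1→d17:-  best=H1
  add 124.192.0.0/12 -> H3 at depth 12
  add 204.24.0.0/19 -> H0 at depth 19
  ? 204.16.228.85  path d0:H3→d1:-→d2:-→d3:-→d4:-→d5:-→d6:-→d7:-→d8:H4→d9:-→d10:-→d11:-→d12:H2  best=H2
  ? 124.192.0.53  path d0:H3→d1:-→d2:-→d3:-→d4:-→d5:-→d6:-→d7:-→d8:H5→d9:-→d10:-→d11:-→d12:H3  best=H3
  add 124.198.52.28/30 -> H0 at depth 30
  add 202.0.0.0/7 -> H4 at depth 7
  add 203.0.0.0/8 -> H5 at depth 8
  ? 204.24.0.96  path d0:H3→d1:-→d2:-→d3:-→d4:-→d5:-→d6:-→d7:-→d8:H4→d9:-→d10:-→d11:-→d12:H2→d13:-→d14:-→d15:-→d16:-→d17:-→d18:-→d19:H0  best=H0
  ? 202.0.0.18  path d0:H3→d1:-→d2:-→d3:-→d4:-→d5:-→d6:-→d7:H4  best=H4

== LOOKUPS ==
["H0","H0","H0","no-route","H0","H0","H4","H1","H2","H3","H0","H4"]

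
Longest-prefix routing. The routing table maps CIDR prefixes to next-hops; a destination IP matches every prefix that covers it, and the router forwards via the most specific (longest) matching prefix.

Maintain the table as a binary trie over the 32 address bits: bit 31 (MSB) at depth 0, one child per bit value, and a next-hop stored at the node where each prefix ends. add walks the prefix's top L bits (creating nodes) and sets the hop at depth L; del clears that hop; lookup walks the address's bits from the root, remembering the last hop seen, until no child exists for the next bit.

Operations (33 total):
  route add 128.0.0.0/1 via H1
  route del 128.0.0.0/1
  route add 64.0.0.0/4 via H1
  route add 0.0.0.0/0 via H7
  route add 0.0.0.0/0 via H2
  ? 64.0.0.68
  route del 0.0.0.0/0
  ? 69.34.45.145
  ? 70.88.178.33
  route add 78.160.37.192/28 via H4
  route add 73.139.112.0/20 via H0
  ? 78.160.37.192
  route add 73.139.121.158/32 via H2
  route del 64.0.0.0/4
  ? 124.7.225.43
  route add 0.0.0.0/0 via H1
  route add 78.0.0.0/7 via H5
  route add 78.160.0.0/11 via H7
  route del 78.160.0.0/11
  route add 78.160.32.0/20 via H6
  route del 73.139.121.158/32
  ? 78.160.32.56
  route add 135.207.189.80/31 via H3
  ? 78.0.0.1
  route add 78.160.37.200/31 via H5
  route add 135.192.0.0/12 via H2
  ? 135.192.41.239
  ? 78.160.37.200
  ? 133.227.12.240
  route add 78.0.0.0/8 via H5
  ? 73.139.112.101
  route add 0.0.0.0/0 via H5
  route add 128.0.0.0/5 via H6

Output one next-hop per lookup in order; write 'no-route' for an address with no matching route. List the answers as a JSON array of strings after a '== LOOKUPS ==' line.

Trace:
  + 128.0.0.0/1 (H1) depth=1
  - 128.0.0.0/1 clear@1
  + 64.0.0.0/4 (H1) depth=4
  + 0.0.0.0/0 (H7) depth=0
  + 0.0.0.0/0 (H2) depth=0
  ? 64.0.0.68  path d0:H2→d1:-→d2:-→d3:-→d4:H1  best=H1
  - 0.0.0.0/0 clear@0
  ? 69.34.45.145  path d0:-→d1:-→d2:-→d3:-→d4:H1  best=H1
  ? 70.88.178.33  path d0:-→d1:-→d2:-→d3:-→d4:H1  best=H1
  + 78.160.37.192/28 (H4) depth=28
  + 73.139.112.0/20 (H0) depth=20
  ? 78.160.37.192  path d0:-→d1:-→d2:-→d3:-→d4:H1→d5:-→d6:-→d7:-→d8:-→d9:-→d10:-→d11:-→d12:-→d13:-→d14:-→d15:-→d16:-→d17:-→d18:-→d19:-→d20:-→d21:-→d22:-→d23:-→d24:-→d25:-→d26:-→d27:-→d28:H4  best=H4
  + 73.139.121.158/32 (H2) depth=32
  - 64.0.0.0/4 clear@4
  ? 124.7.225.43  path d0:-→d1:-→d2:-  best=no-route
  + 0.0.0.0/0 (H1) depth=0
  + 78.0.0.0/7 (H5) depth=7
  + 78.160.0.0/11 (H7) depth=11
  - 78.160.0.0/11 clear@11
  + 78.160.32.0/20 (H6) depth=20
  - 73.139.121.158/32 clear@32
  ? 78.160.32.56  path d0:H1→d1:-→d2:-→d3:-→d4:-→d5:-→d6:-→d7:H5→d8:-→d9:-→d10:-→d11:-→d12:-→d13:-→d14:-→d15:-→d16:-→d17:-→d18:-→d19:-→d20:H6→d21:-  best=H6
  + 135.207.189.80/31 (H3) depth=31
  ? 78.0.0.1  path d0:H1→d1:-→d2:-→d3:-→d4:-→d5:-→d6:-→d7:H5→d8:-  best=H5
  + 78.160.37.200/31 (H5) depth=31
  + 135.192.0.0/12 (H2) depth=12
  ? 135.192.41.239  path d0:H1→d1:-→d2:-→d3:-→d4:-→d5:-→d6:-→d7:-→d8:-→d9:-→d10:-→d11:-→d12:H2  best=H2
  ? 78.160.37.200  path d0:H1→d1:-→d2:-→d3:-→d4:-→d5:-→d6:-→d7:H5→d8:-→d9:-→d10:-→d11:-→d12:-→d13:-→d14:-→d15:-→d16:-→d17:-→d18:-→d19:-→d20:H6→d21:-→d22:-→d23:-→d24:-→d25:-→d26:-→d27:-→d28:H4→d29:-→d30:-→d31:H5  best=H5
  ? 133.227.12.240  path d0:H1→d1:-→d2:-→d3:-→d4:-→d5:-→d6:-  best=H1
  + 78.0.0.0/8 (H5) depth=8
  ? 73.139.112.101  path d0:H1→d1:-→d2:-→d3:-→d4:-→d5:-→d6:-→d7:-→d8:-→d9:-→d10:-→d11:-→d12:-→d13:-→d14:-→d15:-→d16:-→d17:-→d18:-→d19:-→d20:H0  best=H0
  + 0.0.0.0/0 (H5) depth=0
  + 128.0.0.0/5 (H6) depth=5

== LOOKUPS ==
["H1","H1","H1","H4","no-route","H6","H5","H2","H5","H1","H0"]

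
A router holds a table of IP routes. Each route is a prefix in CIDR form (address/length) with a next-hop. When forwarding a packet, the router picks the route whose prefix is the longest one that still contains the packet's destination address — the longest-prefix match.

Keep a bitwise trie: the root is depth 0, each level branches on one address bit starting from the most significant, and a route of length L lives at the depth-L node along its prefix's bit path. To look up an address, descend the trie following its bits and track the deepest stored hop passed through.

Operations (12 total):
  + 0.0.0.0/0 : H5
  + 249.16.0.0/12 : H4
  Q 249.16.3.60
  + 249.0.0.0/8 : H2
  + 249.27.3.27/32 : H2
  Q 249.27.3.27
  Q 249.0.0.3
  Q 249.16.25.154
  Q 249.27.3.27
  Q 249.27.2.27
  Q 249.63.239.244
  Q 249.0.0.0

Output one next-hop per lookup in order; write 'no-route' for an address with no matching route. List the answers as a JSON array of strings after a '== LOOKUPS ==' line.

Trace:
  + 0.0.0.0/0 (H5) depth=0
  + 249.16.0.0/12 (H4) depth=12
  Q 249.16.3.60: descend 111110010001 ; hops seen [H5,H4] ; pick H4
  + 249.0.0.0/8 (H2) depth=8
  + 249.27.3.27/32 (H2) depth=32
  Q 249.27.3.27: descend 11111001000110110000001100011011 ; hops seen [H5,H2,H4,H2] ; pick H2
  Q 249.0.0.3: descend 11111001000 ; hops seen [H5,H2] ; pick H2
  Q 249.16.25.154: descend 111110010001 ; hops seen [H5,H2,H4] ; pick H4
  Q 249.27.3.27: descend 11111001000110110000001100011011 ; hops seen [H5,H2,H4,H2] ; pick H2
  Q 249.27.2.27: descend 11111001000110110000001 ; hops seen [H5,H2,H4] ; pick H4
  Q 249.63.239.244: descend 1111100100 ; hops seen [H5,H2] ; pick H2
  Q 249.0.0.0: descend 11111001000 ; hops seen [H5,H2] ; pick H2

== LOOKUPS ==
["H4","H2","H2","H4","H2","H4","H2","H2"]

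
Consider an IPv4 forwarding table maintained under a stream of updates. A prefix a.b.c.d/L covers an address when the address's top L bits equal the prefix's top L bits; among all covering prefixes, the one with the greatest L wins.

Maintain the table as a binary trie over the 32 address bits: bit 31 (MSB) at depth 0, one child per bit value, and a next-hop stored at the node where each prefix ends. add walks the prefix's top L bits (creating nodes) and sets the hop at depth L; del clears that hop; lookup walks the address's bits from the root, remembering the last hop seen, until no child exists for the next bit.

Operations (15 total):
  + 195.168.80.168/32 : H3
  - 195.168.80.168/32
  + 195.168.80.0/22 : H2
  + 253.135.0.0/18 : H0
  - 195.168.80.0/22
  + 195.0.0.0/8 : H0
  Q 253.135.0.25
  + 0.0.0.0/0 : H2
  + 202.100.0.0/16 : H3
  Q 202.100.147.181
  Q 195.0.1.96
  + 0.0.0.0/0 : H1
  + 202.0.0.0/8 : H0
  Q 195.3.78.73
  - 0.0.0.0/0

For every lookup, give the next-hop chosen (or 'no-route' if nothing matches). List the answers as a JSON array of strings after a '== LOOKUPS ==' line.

Apply in order:
  + 195.168.80.168/32 (H3) depth=32
  del 195.168.80.168/32 (clear depth 32)
  + 195.168.80.0/22 (H2) depth=22
  + 253.135.0.0/18 (H0) depth=18
  del 195.168.80.0/22 (clear depth 22)
  + 195.0.0.0/8 (H0) depth=8
  lookup 253.135.0.25: bits 111111011000011100 walk d0:-→d1:-→d2:-→d3:-→d4:-→d5:-→d6:-→d7:-→d8:-→d9:-→d10:-→d11:-→d12:-→d13:-→d14:-→d15:-→d16:-→d17:-→d18:H0 -> H0
  + 0.0.0.0/0 (H2) depth=0
  + 202.100.0.0/16 (H3) depth=16
  lookup 202.100.147.181: bits 1100101001100100 walk d0:H2→d1:-→d2:-→d3:-→d4:-→d5:-→d6:-→d7:-→d8:-→d9:-→d10:-→d11:-→d12:-→d13:-→d14:-→d15:-→d16:H3 -> H3
  lookup 195.0.1.96: bits 11000011 walk d0:H2→d1:-→d2:-→d3:-→d4:-→d5:-→d6:-→d7:-→d8:H0 -> H0
  + 0.0.0.0/0 (H1) depth=0
  + 202.0.0.0/8 (H0) depth=8
  lookup 195.3.78.73: bits 11000011 walk d0:H1→d1:-→d2:-→d3:-→d4:-→d5:-→d6:-→d7:-→d8:H0 -> H0
  del 0.0.0.0/0 (clear depth 0)

== LOOKUPS ==
["H0","H3","H0","H0"]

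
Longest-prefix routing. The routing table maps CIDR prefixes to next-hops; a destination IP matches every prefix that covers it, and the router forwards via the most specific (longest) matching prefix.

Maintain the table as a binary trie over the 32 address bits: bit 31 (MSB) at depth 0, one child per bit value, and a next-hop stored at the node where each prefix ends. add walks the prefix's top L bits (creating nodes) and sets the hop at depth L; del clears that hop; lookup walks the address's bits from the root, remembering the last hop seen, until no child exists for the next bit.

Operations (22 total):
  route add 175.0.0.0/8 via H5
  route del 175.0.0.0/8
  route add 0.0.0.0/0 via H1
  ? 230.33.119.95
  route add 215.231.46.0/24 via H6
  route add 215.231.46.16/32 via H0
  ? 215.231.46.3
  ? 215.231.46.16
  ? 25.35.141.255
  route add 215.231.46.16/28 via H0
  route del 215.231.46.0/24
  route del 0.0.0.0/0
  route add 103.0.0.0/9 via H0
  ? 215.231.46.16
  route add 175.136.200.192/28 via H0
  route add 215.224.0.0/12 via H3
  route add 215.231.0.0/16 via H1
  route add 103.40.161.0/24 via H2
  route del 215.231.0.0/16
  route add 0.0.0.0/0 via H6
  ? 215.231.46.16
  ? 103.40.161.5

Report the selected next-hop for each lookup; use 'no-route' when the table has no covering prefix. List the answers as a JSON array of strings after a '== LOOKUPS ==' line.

Trace:
  + 175.0.0.0/8 (H5) depth=8
  del 175.0.0.0/8 (clear depth 8)
  + 0.0.0.0/0 (H1) depth=0
  ? 230.33.119.95  path d0:H1→d1:-  best=H1
  + 215.231.46.0/24 (H6) depth=24
  + 215.231.46.16/32 (H0) depth=32
  ? 215.231.46.3  path d0:H1→d1:-→d2:-→d3:-→d4:-→d5:-→d6:-→d7:-→d8:-→d9:-→d10:-→d11:-→d12:-→d13:-→d14:-→d15:-→d16:-→d17:-→d18:-→d19:-→d20:-→d21:-→d22:-→d23:-→d24:H6→d25:-→d26:-→d27:-  best=H6
  ? 215.231.46.16  path d0:H1→d1:-→d2:-→d3:-→d4:-→d5:-→d6:-→d7:-→d8:-→d9:-→d10:-→d11:-→d12:-→d13:-→d14:-→d15:-→d16:-→d17:-→d18:-→d19:-→d20:-→d21:-→d22:-→d23:-→d24:H6→d25:-→d26:-→d27:-→d28:-→d29:-→d30:-→d31:-→d32:H0  best=H0
  ? 25.35.141.255  path d0:H1  best=H1
  + 215.231.46.16/28 (H0) depth=28
  del 215.231.46.0/24 (clear depth 24)
  del 0.0.0.0/0 (clear depth 0)
  + 103.0.0.0/9 (H0) depth=9
  ? 215.231.46.16  path d0:-→d1:-→d2:-→d3:-→d4:-→d5:-→d6:-→d7:-→d8:-→d9:-→d10:-→d11:-→d12:-→d13:-→d14:-→d15:-→d16:-→d17:-→d18:-→d19:-→d20:-→d21:-→d22:-→d23:-→d24:-→d25:-→d26:-→d27:-→d28:H0→d29:-→d30:-→d31:-→d32:H0  best=H0
  + 175.136.200.192/28 (H0) depth=28
  + 215.224.0.0/12 (H3) depth=12
  + 215.231.0.0/16 (H1) depth=16
  + 103.40.161.0/24 (H2) depth=24
  del 215.231.0.0/16 (clear depth 16)
  + 0.0.0.0/0 (H6) depth=0
  ? 215.231.46.16  path d0:H6→d1:-→d2:-→d3:-→d4:-→d5:-→d6:-→d7:-→d8:-→d9:-→d10:-→d11:-→d12:H3→d13:-→d14:-→d15:-→d16:-→d17:-→d18:-→d19:-→d20:-→d21:-→d22:-→d23:-→d24:-→d25:-→d26:-→d27:-→d28:H0→d29:-→d30:-→d31:-→d32:H0  best=H0
  ? 103.40.161.5  path d0:H6→d1:-→d2:-→d3:-→d4:-→d5:-→d6:-→d7:-→d8:-→d9:H0→d10:-→d11:-→d12:-→d13:-→d14:-→d15:-→d16:-→d17:-→d18:-→d19:-→d20:-→d21:-→d22:-→d23:-→d24:H2  best=H2

== LOOKUPS ==
["H1","H6","H0","H1","H0","H0","H2"]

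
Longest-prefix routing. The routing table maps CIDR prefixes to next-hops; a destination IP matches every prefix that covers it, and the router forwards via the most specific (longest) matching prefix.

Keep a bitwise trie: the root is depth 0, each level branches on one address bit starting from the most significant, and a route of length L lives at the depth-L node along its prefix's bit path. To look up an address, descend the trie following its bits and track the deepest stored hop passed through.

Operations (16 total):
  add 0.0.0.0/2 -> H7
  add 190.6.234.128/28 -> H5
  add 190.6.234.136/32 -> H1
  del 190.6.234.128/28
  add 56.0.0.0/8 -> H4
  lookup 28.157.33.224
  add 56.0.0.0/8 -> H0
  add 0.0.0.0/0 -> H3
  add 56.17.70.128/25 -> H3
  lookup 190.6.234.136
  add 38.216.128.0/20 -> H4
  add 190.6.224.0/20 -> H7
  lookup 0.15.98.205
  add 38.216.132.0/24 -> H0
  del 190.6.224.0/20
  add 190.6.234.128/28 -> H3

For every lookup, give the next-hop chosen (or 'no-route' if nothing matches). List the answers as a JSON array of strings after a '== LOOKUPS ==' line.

Apply in order:
  add 0.0.0.0/2 -> H7 at depth 2
  add 190.6.234.128/28 -> H5 at depth 28
  add 190.6.234.136/32 -> H1 at depth 32
  - 190.6.234.128/28 clear@28
  add 56.0.0.0/8 -> H4 at depth 8
  lookup 28.157.33.224: bits 00 walk d0:-→d1:-→d2:H7 -> H7
  add 56.0.0.0/8 -> H0 at depth 8
  add 0.0.0.0/0 -> H3 at depth 0
  add 56.17.70.128/25 -> H3 at depth 25
  lookup 190.6.234.136: bits 10111110000001101110101010001000 walk d0:H3→d1:-→d2:-→d3:-→d4:-→d5:-→d6:-→d7:-→d8:-→d9:-→d10:-→d11:-→d12:-→d13:-→d14:-→d15:-→d16:-→d17:-→d18:-→d19:-→d20:-→d21:-→d22:-→d23:-→d24:-→d25:-→d26:-→d27:-→d28:-→d29:-→d30:-→d31:-→d32:H1 -> H1
  add 38.216.128.0/20 -> H4 at depth 20
  add 190.6.224.0/20 -> H7 at depth 20
  lookup 0.15.98.205: bits 00 walk d0:H3→d1:-→d2:H7 -> H7
  add 38.216.132.0/24 -> H0 at depth 24
  - 190.6.224.0/20 clear@20
  add 190.6.234.128/28 -> H3 at depth 28

== LOOKUPS ==
["H7","H1","H7"]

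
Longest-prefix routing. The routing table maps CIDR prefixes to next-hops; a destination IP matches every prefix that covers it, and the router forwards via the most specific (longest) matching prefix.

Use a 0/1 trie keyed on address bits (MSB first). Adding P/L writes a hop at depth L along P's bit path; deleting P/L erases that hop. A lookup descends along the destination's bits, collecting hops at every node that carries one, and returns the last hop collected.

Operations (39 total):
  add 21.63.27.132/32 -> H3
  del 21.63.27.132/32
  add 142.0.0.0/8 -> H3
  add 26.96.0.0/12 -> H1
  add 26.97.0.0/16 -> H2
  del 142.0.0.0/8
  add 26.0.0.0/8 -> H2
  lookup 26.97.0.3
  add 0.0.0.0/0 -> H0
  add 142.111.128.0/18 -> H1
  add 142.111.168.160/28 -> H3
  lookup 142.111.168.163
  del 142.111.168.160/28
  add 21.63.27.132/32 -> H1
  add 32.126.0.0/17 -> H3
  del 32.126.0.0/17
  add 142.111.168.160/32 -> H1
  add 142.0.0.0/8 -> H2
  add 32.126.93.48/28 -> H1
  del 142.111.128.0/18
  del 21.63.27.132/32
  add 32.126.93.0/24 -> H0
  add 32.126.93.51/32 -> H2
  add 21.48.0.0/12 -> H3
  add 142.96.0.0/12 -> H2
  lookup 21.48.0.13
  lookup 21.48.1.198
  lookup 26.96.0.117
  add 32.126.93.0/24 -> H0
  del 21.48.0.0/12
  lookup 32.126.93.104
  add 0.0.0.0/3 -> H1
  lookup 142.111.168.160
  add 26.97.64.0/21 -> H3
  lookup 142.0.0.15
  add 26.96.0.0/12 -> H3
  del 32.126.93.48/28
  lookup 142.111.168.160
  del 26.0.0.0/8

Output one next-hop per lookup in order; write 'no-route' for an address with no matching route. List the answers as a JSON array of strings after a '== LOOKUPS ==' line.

Process each operation:
  add 21.63.27.132/32 -> H3 at depth 32
  del 21.63.27.132/32 (clear depth 32)
  add 142.0.0.0/8 -> H3 at depth 8
  add 26.96.0.0/12 -> H1 at depth 12
  add 26.97.0.0/16 -> H2 at depth 16
  del 142.0.0.0/8 (clear depth 8)
  add 26.0.0.0/8 -> H2 at depth 8
  lookup 26.97.0.3: bits 0001101001100001 walk d0:-→d1:-→d2:-→d3:-→d4:-→d5:-→d6:-→d7:-→d8:H2→d9:-→d10:-→d11:-→d12:H1→d13:-→d14:-→d15:-→d16:H2 -> H2
  add 0.0.0.0/0 -> H0 at depth 0
  add 142.111.128.0/18 -> H1 at depth 18
  add 142.111.168.160/28 -> H3 at depth 28
  lookup 142.111.168.163: bits 1000111001101111101010001010 walk d0:H0→d1:-→d2:-→d3:-→d4:-→d5:-→d6:-→d7:-→d8:-→d9:-→d10:-→d11:-→d12:-→d13:-→d14:-→d15:-→d16:-→d17:-→d18:H1→d19:-→d20:-→d21:-→d22:-→d23:-→d24:-→d25:-→d26:-→d27:-→d28:H3 -> H3
  del 142.111.168.160/28 (clear depth 28)
  add 21.63.27.132/32 -> H1 at depth 32
  add 32.126.0.0/17 -> H3 at depth 17
  del 32.126.0.0/17 (clear depth 17)
  add 142.111.168.160/32 -> H1 at depth 32
  add 142.0.0.0/8 -> H2 at depth 8
  add 32.126.93.48/28 -> H1 at depth 28
  del 142.111.128.0/18 (clear depth 18)
  del 21.63.27.132/32 (clear depth 32)
  add 32.126.93.0/24 -> H0 at depth 24
  add 32.126.93.51/32 -> H2 at depth 32
  add 21.48.0.0/12 -> H3 at depth 12
  add 142.96.0.0/12 -> H2 at depth 12
  lookup 21.48.0.13: bits 000101010011 walk d0:H0→d1:-→d2:-→d3:-→d4:-→d5:-→d6:-→d7:-→d8:-→d9:-→d10:-→d11:-→d12:H3 -> H3
  lookup 21.48.1.198: bits 000101010011 walk d0:H0→d1:-→d2:-→d3:-→d4:-→d5:-→d6:-→d7:-→d8:-→d9:-→d10:-→d11:-→d12:H3 -> H3
  lookup 26.96.0.117: bits 000110100110000 walk d0:H0→d1:-→d2:-→d3:-→d4:-→d5:-→d6:-→d7:-→d8:H2→d9:-→d10:-→d11:-→d12:H1→d13:-→d14:-→d15:- -> H1
  add 32.126.93.0/24 -> H0 at depth 24
  del 21.48.0.0/12 (clear depth 12)
  lookup 32.126.93.104: bits 0010000001111110010111010 walk d0:H0→d1:-→d2:-→d3:-→d4:-→d5:-→d6:-→d7:-→d8:-→d9:-→d10:-→d11:-→d12:-→d13:-→d14:-→d15:-→d16:-→d17:-→d18:-→d19:-→d20:-→d21:-→d22:-→d23:-→d24:H0→d25:- -> H0
  add 0.0.0.0/3 -> H1 at depth 3
  lookup 142.111.168.160: bits 10001110011011111010100010100000 walk d0:H0→d1:-→d2:-→d3:-→d4:-→d5:-→d6:-→d7:-→d8:H2→d9:-→d10:-→d11:-→d12:H2→d13:-→d14:-→d15:-→d16:-→d17:-→d18:-→d19:-→d20:-→d21:-→d22:-→d23:-→d24:-→d25:-→d26:-→d27:-→d28:-→d29:-→d30:-→d31:-→d32:H1 -> H1
  add 26.97.64.0/21 -> H3 at depth 21
  lookup 142.0.0.15: bits 100011100 walk d0:H0→d1:-→d2:-→d3:-→d4:-→d5:-→d6:-→d7:-→d8:H2→d9:- -> H2
  add 26.96.0.0/12 -> H3 at depth 12
  del 32.126.93.48/28 (clear depth 28)
  lookup 142.111.168.160: bits 10001110011011111010100010100000 walk d0:H0→d1:-→d2:-→d3:-→d4:-→d5:-→d6:-→d7:-→d8:H2→d9:-→d10:-→d11:-→d12:H2→d13:-→d14:-→d15:-→d16:-→d17:-→d18:-→d19:-→d20:-→d21:-→d22:-→d23:-→d24:-→d25:-→d26:-→d27:-→d28:-→d29:-→d30:-→d31:-→d32:H1 -> H1
  del 26.0.0.0/8 (clear depth 8)

== LOOKUPS ==
["H2","H3","H3","H3","H1","H0","H1","H2","H1"]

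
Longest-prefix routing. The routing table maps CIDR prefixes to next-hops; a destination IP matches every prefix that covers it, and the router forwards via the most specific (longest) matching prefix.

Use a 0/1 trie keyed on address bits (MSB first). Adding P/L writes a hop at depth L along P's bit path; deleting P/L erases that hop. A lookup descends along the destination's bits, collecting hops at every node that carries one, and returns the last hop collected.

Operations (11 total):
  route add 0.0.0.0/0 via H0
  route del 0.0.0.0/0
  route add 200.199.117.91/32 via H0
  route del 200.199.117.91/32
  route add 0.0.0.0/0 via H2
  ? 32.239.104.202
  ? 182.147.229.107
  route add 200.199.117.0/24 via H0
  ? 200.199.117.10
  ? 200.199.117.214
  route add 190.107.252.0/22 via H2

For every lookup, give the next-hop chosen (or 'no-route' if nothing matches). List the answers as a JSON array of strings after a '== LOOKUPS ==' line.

Process each operation:
  + 0.0.0.0/0 (H0) depth=0
  - 0.0.0.0/0 clear@0
  + 200.199.117.91/32 (H0) depth=32
  - 200.199.117.91/32 clear@32
  + 0.0.0.0/0 (H2) depth=0
  ? 32.239.104.202  path d0:H2  best=H2
  ? 182.147.229.107  path d0:H2→d1:-  best=H2
  + 200.199.117.0/24 (H0) depth=24
  ? 200.199.117.10  path d0:H2→d1:-→d2:-→d3:-→d4:-→d5:-→d6:-→d7:-→d8:-→d9:-→d10:-→d11:-→d12:-→d13:-→d14:-→d15:-→d16:-→d17:-→d18:-→d19:-→d20:-→d21:-→d22:-→d23:-→d24:H0→d25:-  best=H0
  ? 200.199.117.214  path d0:H2→d1:-→d2:-→d3:-→d4:-→d5:-→d6:-→d7:-→d8:-→d9:-→d10:-→d11:-→d12:-→d13:-→d14:-→d15:-→d16:-→d17:-→d18:-→d19:-→d20:-→d21:-→d22:-→d23:-→d24:H0  best=H0
  + 190.107.252.0/22 (H2) depth=22

== LOOKUPS ==
["H2","H2","H0","H0"]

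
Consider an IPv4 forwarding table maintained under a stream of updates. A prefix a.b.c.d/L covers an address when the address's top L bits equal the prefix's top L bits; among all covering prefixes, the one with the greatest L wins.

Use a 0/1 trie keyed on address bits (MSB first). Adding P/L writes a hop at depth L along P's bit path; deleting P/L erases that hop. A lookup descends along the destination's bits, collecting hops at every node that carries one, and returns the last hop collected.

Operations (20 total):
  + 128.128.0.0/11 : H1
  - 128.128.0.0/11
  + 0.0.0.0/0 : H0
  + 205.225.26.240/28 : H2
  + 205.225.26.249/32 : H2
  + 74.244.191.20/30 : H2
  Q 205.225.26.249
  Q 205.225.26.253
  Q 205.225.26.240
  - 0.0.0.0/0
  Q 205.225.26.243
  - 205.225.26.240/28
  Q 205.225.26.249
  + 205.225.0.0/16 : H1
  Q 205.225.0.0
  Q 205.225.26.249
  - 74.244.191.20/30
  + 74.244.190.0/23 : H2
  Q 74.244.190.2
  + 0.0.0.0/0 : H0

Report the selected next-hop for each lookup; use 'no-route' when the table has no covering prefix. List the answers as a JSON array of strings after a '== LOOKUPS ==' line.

Process each operation:
  add 128.128.0.0/11 -> H1 at depth 11
  del 128.128.0.0/11 (clear depth 11)
  add 0.0.0.0/0 -> H0 at depth 0
  add 205.225.26.240/28 -> H2 at depth 28
  add 205.225.26.249/32 -> H2 at depth 32
  add 74.244.191.20/30 -> H2 at depth 30
  lookup 205.225.26.249: bits 11001101111000010001101011111001 walk d0:H0→d1:-→d2:-→d3:-→d4:-→d5:-→d6:-→d7:-→d8:-→d9:-→d10:-→d11:-→d12:-→d13:-→d14:-→d15:-→d16:-→d17:-→d18:-→d19:-→d20:-→d21:-→d22:-→d23:-→d24:-→d25:-→d26:-→d27:-→d28:H2→d29:-→d30:-→d31:-→d32:H2 -> H2
  lookup 205.225.26.253: bits 11001101111000010001101011111 walk d0:H0→d1:-→d2:-→d3:-→d4:-→d5:-→d6:-→d7:-→d8:-→d9:-→d10:-→d11:-→d12:-→d13:-→d14:-→d15:-→d16:-→d17:-→d18:-→d19:-→d20:-→d21:-→d22:-→d23:-→d24:-→d25:-→d26:-→d27:-→d28:H2→d29:- -> H2
  lookup 205.225.26.240: bits 1100110111100001000110101111 walk d0:H0→d1:-→d2:-→d3:-→d4:-→d5:-→d6:-→d7:-→d8:-→d9:-→d10:-→d11:-→d12:-→d13:-→d14:-→d15:-→d16:-→d17:-→d18:-→d19:-→d20:-→d21:-→d22:-→d23:-→d24:-→d25:-→d26:-→d27:-→d28:H2 -> H2
  del 0.0.0.0/0 (clear depth 0)
  lookup 205.225.26.243: bits 1100110111100001000110101111 walk d0:-→d1:-→d2:-→d3:-→d4:-→d5:-→d6:-→d7:-→d8:-→d9:-→d10:-→d11:-→d12:-→d13:-→d14:-→d15:-→d16:-→d17:-→d18:-→d19:-→d20:-→d21:-→d22:-→d23:-→d24:-→d25:-→d26:-→d27:-→d28:H2 -> H2
  del 205.225.26.240/28 (clear depth 28)
  lookup 205.225.26.249: bits 11001101111000010001101011111001 walk d0:-→d1:-→d2:-→d3:-→d4:-→d5:-→d6:-→d7:-→d8:-→d9:-→d10:-→d11:-→d12:-→d13:-→d14:-→d15:-→d16:-→d17:-→d18:-→d19:-→d20:-→d21:-→d22:-→d23:-→d24:-→d25:-→d26:-→d27:-→d28:-→d29:-→d30:-→d31:-→d32:H2 -> H2
  add 205.225.0.0/16 -> H1 at depth 16
  lookup 205.225.0.0: bits 1100110111100001000 walk d0:-→d1:-→d2:-→d3:-→d4:-→d5:-→d6:-→d7:-→d8:-→d9:-→d10:-→d11:-→d12:-→d13:-→d14:-→d15:-→d16:H1→d17:-→d18:-→d19:- -> H1
  lookup 205.225.26.249: bits 11001101111000010001101011111001 walk d0:-→d1:-→d2:-→d3:-→d4:-→d5:-→d6:-→d7:-→d8:-→d9:-→d10:-→d11:-→d12:-→d13:-→d14:-→d15:-→d16:H1→d17:-→d18:-→d19:-→d20:-→d21:-→d22:-→d23:-→d24:-→d25:-→d26:-→d27:-→d28:-→d29:-→d30:-→d31:-→d32:H2 -> H2
  del 74.244.191.20/30 (clear depth 30)
  add 74.244.190.0/23 -> H2 at depth 23
  lookup 74.244.190.2: bits 01001010111101001011111 walk d0:-→d1:-→d2:-→d3:-→d4:-→d5:-→d6:-→d7:-→d8:-→d9:-→d10:-→d11:-→d12:-→d13:-→d14:-→d15:-→d16:-→d17:-→d18:-→d19:-→d20:-→d21:-→d22:-→d23:H2 -> H2
  add 0.0.0.0/0 -> H0 at depth 0

== LOOKUPS ==
["H2","H2","H2","H2","H2","H1","H2","H2"]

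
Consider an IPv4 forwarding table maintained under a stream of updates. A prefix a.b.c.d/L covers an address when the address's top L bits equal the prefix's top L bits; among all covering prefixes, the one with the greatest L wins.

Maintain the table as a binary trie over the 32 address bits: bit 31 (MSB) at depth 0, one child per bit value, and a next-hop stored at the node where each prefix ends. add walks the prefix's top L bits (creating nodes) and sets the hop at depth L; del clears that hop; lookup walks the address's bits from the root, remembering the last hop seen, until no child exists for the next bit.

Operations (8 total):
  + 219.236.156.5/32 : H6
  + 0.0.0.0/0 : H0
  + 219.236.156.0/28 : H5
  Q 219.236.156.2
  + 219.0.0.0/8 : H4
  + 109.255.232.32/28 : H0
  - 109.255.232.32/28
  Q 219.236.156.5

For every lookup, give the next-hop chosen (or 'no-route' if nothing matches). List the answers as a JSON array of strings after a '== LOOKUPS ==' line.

Apply in order:
  add 219.236.156.5/32 -> H6 at depth 32
  add 0.0.0.0/0 -> H0 at depth 0
  add 219.236.156.0/28 -> H5 at depth 28
  Q 219.236.156.2: descend 11011011111011001001110000000 ; hops seen [H0,H5] ; pick H5
  add 219.0.0.0/8 -> H4 at depth 8
  add 109.255.232.32/28 -> H0 at depth 28
  del 109.255.232.32/28 (clear depth 28)
  Q 219.236.156.5: descend 11011011111011001001110000000101 ; hops seen [H0,H4,H5,H6] ; pick H6

== LOOKUPS ==
["H5","H6"]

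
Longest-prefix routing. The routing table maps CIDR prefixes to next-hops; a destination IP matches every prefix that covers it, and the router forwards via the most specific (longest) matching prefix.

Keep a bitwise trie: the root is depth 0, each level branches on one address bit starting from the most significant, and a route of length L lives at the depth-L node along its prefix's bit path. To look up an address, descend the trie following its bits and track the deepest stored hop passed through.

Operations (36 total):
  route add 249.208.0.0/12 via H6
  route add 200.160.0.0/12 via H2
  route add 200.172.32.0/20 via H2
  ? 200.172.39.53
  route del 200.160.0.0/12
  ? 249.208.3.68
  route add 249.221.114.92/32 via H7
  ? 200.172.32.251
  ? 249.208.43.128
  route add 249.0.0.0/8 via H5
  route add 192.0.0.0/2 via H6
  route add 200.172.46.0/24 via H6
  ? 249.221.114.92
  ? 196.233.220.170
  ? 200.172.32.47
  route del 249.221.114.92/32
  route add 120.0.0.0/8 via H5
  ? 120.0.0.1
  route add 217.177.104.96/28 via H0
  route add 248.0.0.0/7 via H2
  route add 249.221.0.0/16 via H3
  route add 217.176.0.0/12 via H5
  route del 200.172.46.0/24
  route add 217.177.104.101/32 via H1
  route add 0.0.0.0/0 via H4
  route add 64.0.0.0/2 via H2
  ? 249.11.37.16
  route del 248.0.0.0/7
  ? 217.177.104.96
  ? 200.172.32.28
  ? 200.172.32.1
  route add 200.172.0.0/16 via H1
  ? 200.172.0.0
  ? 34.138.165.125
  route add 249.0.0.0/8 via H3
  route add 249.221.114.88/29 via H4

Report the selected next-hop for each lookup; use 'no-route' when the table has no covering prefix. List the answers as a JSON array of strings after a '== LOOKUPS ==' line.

Apply in order:
  add 249.208.0.0/12 -> H6 at depth 12
  add 200.160.0.0/12 -> H2 at depth 12
  add 200.172.32.0/20 -> H2 at depth 20
  Q 200.172.39.53: descend 11001000101011000010 ; hops seen [H2,H2] ; pick H2
  del 200.160.0.0/12 (clear depth 12)
  Q 249.208.3.68: descend 111110011101 ; hops seen [H6] ; pick H6
  add 249.221.114.92/32 -> H7 at depth 32
  Q 200.172.32.251: descend 11001000101011000010 ; hops seen [H2] ; pick H2
  Q 249.208.43.128: descend 111110011101 ; hops seen [H6] ; pick H6
  add 249.0.0.0/8 -> H5 at depth 8
  add 192.0.0.0/2 -> H6 at depth 2
  add 200.172.46.0/24 -> H6 at depth 24
  Q 249.221.114.92: descend 11111001110111010111001001011100 ; hops seen [H6,H5,H6,H7] ; pick H7
  Q 196.233.220.170: descend 1100 ; hops seen [H6] ; pick H6
  Q 200.172.32.47: descend 11001000101011000010 ; hops seen [H6,H2] ; pick H2
  del 249.221.114.92/32 (clear depth 32)
  add 120.0.0.0/8 -> H5 at depth 8
  Q 120.0.0.1: descend 01111000 ; hops seen [H5] ; pick H5
  add 217.177.104.96/28 -> H0 at depth 28
  add 248.0.0.0/7 -> H2 at depth 7
  add 249.221.0.0/16 -> H3 at depth 16
  add 217.176.0.0/12 -> H5 at depth 12
  del 200.172.46.0/24 (clear depth 24)
  add 217.177.104.101/32 -> H1 at depth 32
  add 0.0.0.0/0 -> H4 at depth 0
  add 64.0.0.0/2 -> H2 at depth 2
  Q 249.11.37.16: descend 11111001 ; hops seen [H4,H6,H2,H5] ; pick H5
  del 248.0.0.0/7 (clear depth 7)
  Q 217.177.104.96: descend 11011001101100010110100001100 ; hops seen [H4,H6,H5,H0] ; pick H0
  Q 200.172.32.28: descend 11001000101011000010 ; hops seen [H4,H6,H2] ; pick H2
  Q 200.172.32.1: descend 11001000101011000010 ; hops seen [H4,H6,H2] ; pick H2
  add 200.172.0.0/16 -> H1 at depth 16
  Q 200.172.0.0: descend 110010001010110000 ; hops seen [H4,H6,H1] ; pick H1
  Q 34.138.165.125: descend 0 ; hops seen [H4] ; pick H4
  add 249.0.0.0/8 -> H3 at depth 8
  add 249.221.114.88/29 -> H4 at depth 29

== LOOKUPS ==
["H2","H6","H2","H6","H7","H6","H2","H5","H5","H0","H2","H2","H1","H4"]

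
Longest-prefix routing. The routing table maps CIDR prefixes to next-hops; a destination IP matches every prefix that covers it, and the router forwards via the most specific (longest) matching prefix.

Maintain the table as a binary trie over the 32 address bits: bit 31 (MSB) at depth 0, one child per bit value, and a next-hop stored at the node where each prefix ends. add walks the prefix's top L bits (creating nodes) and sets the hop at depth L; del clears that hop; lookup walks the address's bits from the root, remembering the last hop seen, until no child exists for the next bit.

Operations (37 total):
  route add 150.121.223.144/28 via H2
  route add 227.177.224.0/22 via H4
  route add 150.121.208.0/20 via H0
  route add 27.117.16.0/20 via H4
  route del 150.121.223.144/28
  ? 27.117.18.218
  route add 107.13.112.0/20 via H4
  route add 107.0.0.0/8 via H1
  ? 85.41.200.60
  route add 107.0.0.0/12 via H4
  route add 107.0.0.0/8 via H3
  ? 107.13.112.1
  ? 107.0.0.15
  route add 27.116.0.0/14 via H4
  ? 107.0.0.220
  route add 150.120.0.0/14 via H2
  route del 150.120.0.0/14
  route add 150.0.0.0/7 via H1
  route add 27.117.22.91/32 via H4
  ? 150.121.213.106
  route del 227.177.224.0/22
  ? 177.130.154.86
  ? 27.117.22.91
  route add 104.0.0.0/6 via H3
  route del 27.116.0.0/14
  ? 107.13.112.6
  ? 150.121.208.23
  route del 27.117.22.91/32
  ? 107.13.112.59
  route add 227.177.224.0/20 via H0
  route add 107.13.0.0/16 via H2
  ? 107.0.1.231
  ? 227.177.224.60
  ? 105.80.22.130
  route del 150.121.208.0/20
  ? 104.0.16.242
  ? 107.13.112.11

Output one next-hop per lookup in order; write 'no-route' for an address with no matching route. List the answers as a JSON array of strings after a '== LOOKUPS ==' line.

Apply in order:
  add 150.121.223.144/28 -> H2 at depth 28
  add 227.177.224.0/22 -> H4 at depth 22
  add 150.121.208.0/20 -> H0 at depth 20
  add 27.117.16.0/20 -> H4 at depth 20
  - 150.121.223.144/28 clear@28
  ? 27.117.18.218  path d0:-→d1:-→d2:-→d3:-→d4:-→d5:-→d6:-→d7:-→d8:-→d9:-→d10:-→d11:-→d12:-→d13:-→d14:-→d15:-→d16:-→d17:-→d18:-→d19:-→d20:H4  best=H4
  add 107.13.112.0/20 -> H4 at depth 20
  add 107.0.0.0/8 -> H1 at depth 8
  ? 85.41.200.60  path d0:-→d1:-→d2:-  best=no-route
  add 107.0.0.0/12 -> H4 at depth 12
  add 107.0.0.0/8 -> H3 at depth 8
  ? 107.13.112.1  path d0:-→d1:-→d2:-→d3:-→d4:-→d5:-→d6:-→d7:-→d8:H3→d9:-→d10:-→d11:-→d12:H4→d13:-→d14:-→d15:-→d16:-→d17:-→d18:-→d19:-→d20:H4  best=H4
  ? 107.0.0.15  path d0:-→d1:-→d2:-→d3:-→d4:-→d5:-→d6:-→d7:-→d8:H3→d9:-→d10:-→d11:-→d12:H4  best=H4
  add 27.116.0.0/14 -> H4 at depth 14
  ? 107.0.0.220  path d0:-→d1:-→d2:-→d3:-→d4:-→d5:-→d6:-→d7:-→d8:H3→d9:-→d10:-→d11:-→d12:H4  best=H4
  add 150.120.0.0/14 -> H2 at depth 14
  - 150.120.0.0/14 clear@14
  add 150.0.0.0/7 -> H1 at depth 7
  add 27.117.22.91/32 -> H4 at depth 32
  ? 150.121.213.106  path d0:-→d1:-→d2:-→d3:-→d4:-→d5:-→d6:-→d7:H1→d8:-→d9:-→d10:-→d11:-→d12:-→d13:-→d14:-→d15:-→d16:-→d17:-→d18:-→d19:-→d20:H0  best=H0
  - 227.177.224.0/22 clear@22
  ? 177.130.154.86  path d0:-→d1:-→d2:-  best=no-route
  ? 27.117.22.91  path d0:-→d1:-→d2:-→d3:-→d4:-→d5:-→d6:-→d7:-→d8:-→d9:-→d10:-→d11:-→d12:-→d13:-→d14:H4→d15:-→d16:-→d17:-→d18:-→d19:-→d20:H4→d21:-→d22:-→d23:-→d24:-→d25:-→d26:-→d27:-→d28:-→d29:-→d30:-→d31:-→d32:H4  best=H4
  add 104.0.0.0/6 -> H3 at depth 6
  - 27.116.0.0/14 clear@14
  ? 107.13.112.6  path d0:-→d1:-→d2:-→d3:-→d4:-→d5:-→d6:H3→d7:-→d8:H3→d9:-→d10:-→d11:-→d12:H4→d13:-→d14:-→d15:-→d16:-→d17:-→d18:-→d19:-→d20:H4  best=H4
  ? 150.121.208.23  path d0:-→d1:-→d2:-→d3:-→d4:-→d5:-→d6:-→d7:H1→d8:-→d9:-→d10:-→d11:-→d12:-→d13:-→d14:-→d15:-→d16:-→d17:-→d18:-→d19:-→d20:H0  best=H0
  - 27.117.22.91/32 clear@32
  ? 107.13.112.59  path d0:-→d1:-→d2:-→d3:-→d4:-→d5:-→d6:H3→d7:-→d8:H3→d9:-→d10:-→d11:-→d12:H4→d13:-→d14:-→d15:-→d16:-→d17:-→d18:-→d19:-→d20:H4  best=H4
  add 227.177.224.0/20 -> H0 at depth 20
  add 107.13.0.0/16 -> H2 at depth 16
  ? 107.0.1.231  path d0:-→d1:-→d2:-→d3:-→d4:-→d5:-→d6:H3→d7:-→d8:H3→d9:-→d10:-→d11:-→d12:H4  best=H4
  ? 227.177.224.60  path d0:-→d1:-→d2:-→d3:-→d4:-→d5:-→d6:-→d7:-→d8:-→d9:-→d10:-→d11:-→d12:-→d13:-→d14:-→d15:-→d16:-→d17:-→d18:-→d19:-→d20:H0→d21:-→d22:-  best=H0
  ? 105.80.22.130  path d0:-→d1:-→d2:-→d3:-→d4:-→d5:-→d6:H3  best=H3
  - 150.121.208.0/20 clear@20
  ? 104.0.16.242  path d0:-→d1:-→d2:-→d3:-→d4:-→d5:-→d6:H3  best=H3
  ? 107.13.112.11  path d0:-→d1:-→d2:-→d3:-→d4:-→d5:-→d6:H3→d7:-→d8:H3→d9:-→d10:-→d11:-→d12:H4→d13:-→d14:-→d15:-→d16:H2→d17:-→d18:-→d19:-→d20:H4  best=H4

== LOOKUPS ==
["H4","no-route","H4","H4","H4","H0","no-route","H4","H4","H0","H4","H4","H0","H3","H3","H4"]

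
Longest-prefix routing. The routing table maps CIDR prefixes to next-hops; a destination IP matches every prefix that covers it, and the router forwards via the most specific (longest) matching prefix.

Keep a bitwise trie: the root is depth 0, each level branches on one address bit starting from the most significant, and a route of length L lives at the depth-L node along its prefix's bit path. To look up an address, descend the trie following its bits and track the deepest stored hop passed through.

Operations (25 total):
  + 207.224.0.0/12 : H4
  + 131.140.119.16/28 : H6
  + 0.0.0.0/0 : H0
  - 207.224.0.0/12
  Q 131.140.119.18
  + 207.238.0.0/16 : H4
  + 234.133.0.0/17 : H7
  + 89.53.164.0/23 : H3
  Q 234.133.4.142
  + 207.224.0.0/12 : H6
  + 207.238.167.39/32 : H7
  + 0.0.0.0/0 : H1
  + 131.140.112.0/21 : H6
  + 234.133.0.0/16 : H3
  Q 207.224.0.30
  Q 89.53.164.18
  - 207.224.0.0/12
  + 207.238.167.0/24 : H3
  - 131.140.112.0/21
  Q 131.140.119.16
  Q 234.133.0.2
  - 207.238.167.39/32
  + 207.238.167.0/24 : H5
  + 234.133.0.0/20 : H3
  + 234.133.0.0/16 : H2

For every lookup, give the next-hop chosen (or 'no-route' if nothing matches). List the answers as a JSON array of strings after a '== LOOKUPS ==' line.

Trace:
  add 207.224.0.0/12 -> H4 at depth 12
  add 131.140.119.16/28 -> H6 at depth 28
  add 0.0.0.0/0 -> H0 at depth 0
  - 207.224.0.0/12 clear@12
  ? 131.140.119.18  path d0:H0→d1:-→d2:-→d3:-→d4:-→d5:-→d6:-→d7:-→d8:-→d9:-→d10:-→d11:-→d12:-→d13:-→d14:-→d15:-→d16:-→d17:-→d18:-→d19:-→d20:-→d21:-→d22:-→d23:-→d24:-→d25:-→d26:-→d27:-→d28:H6  best=H6
  add 207.238.0.0/16 -> H4 at depth 16
  add 234.133.0.0/17 -> H7 at depth 17
  add 89.53.164.0/23 -> H3 at depth 23
  ? 234.133.4.142  path d0:H0→d1:-→d2:-→d3:-→d4:-→d5:-→d6:-→d7:-→d8:-→d9:-→d10:-→d11:-→d12:-→d13:-→d14:-→d15:-→d16:-→d17:H7  best=H7
  add 207.224.0.0/12 -> H6 at depth 12
  add 207.238.167.39/32 -> H7 at depth 32
  add 0.0.0.0/0 -> H1 at depth 0
  add 131.140.112.0/21 -> H6 at depth 21
  add 234.133.0.0/16 -> H3 at depth 16
  ? 207.224.0.30  path d0:H1→d1:-→d2:-→d3:-→d4:-→d5:-→d6:-→d7:-→d8:-→d9:-→d10:-→d11:-→d12:H6  best=H6
  ? 89.53.164.18  path d0:H1→d1:-→d2:-→d3:-→d4:-→d5:-→d6:-→d7:-→d8:-→d9:-→d10:-→d11:-→d12:-→d13:-→d14:-→d15:-→d16:-→d17:-→d18:-→d19:-→d20:-→d21:-→d22:-→d23:H3  best=H3
  - 207.224.0.0/12 clear@12
  add 207.238.167.0/24 -> H3 at depth 24
  - 131.140.112.0/21 clear@21
  ? 131.140.119.16  path d0:H1→d1:-→d2:-→d3:-→d4:-→d5:-→d6:-→d7:-→d8:-→d9:-→d10:-→d11:-→d12:-→d13:-→d14:-→d15:-→d16:-→d17:-→d18:-→d19:-→d20:-→d21:-→d22:-→d23:-→d24:-→d25:-→d26:-→d27:-→d28:H6  best=H6
  ? 234.133.0.2  path d0:H1→d1:-→d2:-→d3:-→d4:-→d5:-→d6:-→d7:-→d8:-→d9:-→d10:-→d11:-→d12:-→d13:-→d14:-→d15:-→d16:H3→d17:H7  best=H7
  - 207.238.167.39/32 clear@32
  add 207.238.167.0/24 -> H5 at depth 24
  add 234.133.0.0/20 -> H3 at depth 20
  add 234.133.0.0/16 -> H2 at depth 16

== LOOKUPS ==
["H6","H7","H6","H3","H6","H7"]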